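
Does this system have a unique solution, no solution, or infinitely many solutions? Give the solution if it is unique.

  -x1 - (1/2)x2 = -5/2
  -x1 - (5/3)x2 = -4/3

From equation 1: x1 = 5/2 − 1/2·x2.
Substitute into equation 2 and solve: x2 = -1.
Then x1 = 3.

x1 = 3, x2 = -1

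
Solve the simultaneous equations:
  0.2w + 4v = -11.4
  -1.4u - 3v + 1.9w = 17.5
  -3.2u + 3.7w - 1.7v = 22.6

Row-reduce the augmented matrix:
Swap R1 and R2.
R1 ← R1 / (-7/5).
R3 ← R3 + 16/5·R1.
R2 ← R2 / (4).
R1 ← R1 − 15/7·R2.
R3 ← R3 − 361/70·R2.
R3 ← R3 / (-1261/1400).
R1 ← R1 + 41/28·R3.
R2 ← R2 − 1/20·R3.
Reading off the reduced rows gives u = -2, v = -3, w = 3.

u = -2, v = -3, w = 3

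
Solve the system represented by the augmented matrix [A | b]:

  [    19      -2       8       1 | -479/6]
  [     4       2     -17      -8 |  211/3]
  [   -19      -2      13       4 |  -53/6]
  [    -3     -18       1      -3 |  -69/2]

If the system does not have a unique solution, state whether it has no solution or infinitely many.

Row-reduce the augmented matrix:
R1 ← R1 / (19).
R2 ← R2 − 4·R1.
R3 ← R3 + 19·R1.
R4 ← R4 + 3·R1.
R2 ← R2 / (46/19).
R1 ← R1 + 2/19·R2.
R3 ← R3 + 4·R2.
R4 ← R4 + 348/19·R2.
R3 ← R3 / (-227/23).
R1 ← R1 + 9/23·R3.
R2 ← R2 + 355/46·R3.
R4 ← R4 + 3199/23·R3.
R4 ← R4 / (12655/227).
R1 ← R1 − 8/227·R4.
R2 ← R2 − 1501/454·R4.
R3 ← R3 − 197/227·R4.
Reading off the reduced rows gives x_1 = -5/2, x_2 = 8/3, x_3 = -3, x_4 = -3.

x_1 = -5/2, x_2 = 8/3, x_3 = -3, x_4 = -3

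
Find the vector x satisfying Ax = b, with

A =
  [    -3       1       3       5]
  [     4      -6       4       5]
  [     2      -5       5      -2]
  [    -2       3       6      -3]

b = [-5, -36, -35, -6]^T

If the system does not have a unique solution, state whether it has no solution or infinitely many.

Row-reduce the augmented matrix:
R1 ← R1 / (-3).
R2 ← R2 − 4·R1.
R3 ← R3 − 2·R1.
R4 ← R4 + 2·R1.
R2 ← R2 / (-14/3).
R1 ← R1 + 1/3·R2.
R3 ← R3 + 13/3·R2.
R4 ← R4 − 7/3·R2.
R3 ← R3 / (-3/7).
R1 ← R1 + 11/7·R3.
R2 ← R2 + 12/7·R3.
R4 ← R4 − 8·R3.
R4 ← R4 / (-1067/6).
R1 ← R1 − 97/3·R4.
R2 ← R2 − 71/2·R4.
R3 ← R3 − 133/6·R4.
Reading off the reduced rows gives x_1 = 0, x_2 = 4, x_3 = -3, x_4 = 0.

x_1 = 0, x_2 = 4, x_3 = -3, x_4 = 0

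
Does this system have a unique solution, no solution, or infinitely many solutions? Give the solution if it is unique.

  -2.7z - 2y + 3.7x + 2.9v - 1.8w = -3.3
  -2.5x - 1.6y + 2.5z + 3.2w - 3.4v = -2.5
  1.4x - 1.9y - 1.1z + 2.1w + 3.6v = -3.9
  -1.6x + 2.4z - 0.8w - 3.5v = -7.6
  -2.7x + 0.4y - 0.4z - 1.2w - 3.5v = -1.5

Row-reduce the augmented matrix:
R1 ← R1 / (37/10).
R2 ← R2 + 5/2·R1.
R3 ← R3 − 7/5·R1.
R4 ← R4 + 8/5·R1.
R5 ← R5 + 27/10·R1.
R2 ← R2 / (-546/185).
R1 ← R1 + 20/37·R2.
R3 ← R3 + 423/370·R2.
R4 ← R4 + 32/37·R2.
R5 ← R5 + 196/185·R2.
R3 ← R3 / (-619/1820).
R1 ← R1 + 233/273·R3.
R2 ← R2 + 125/546·R3.
R4 ← R4 − 1412/1365·R3.
R5 ← R5 + 1019/390·R3.
R4 ← R4 / (36784/9285).
R1 ← R1 + 10957/1857·R4.
R2 ← R2 + 3764/1857·R4.
R3 ← R3 + 3663/619·R4.
R5 ← R5 + 347023/18570·R4.
R5 ← R5 / (8039687/735680).
R1 ← R1 − 332181/73568·R5.
R2 ← R2 − 41521/18392·R5.
R3 ← R3 − 14591/6688·R5.
R4 ← R4 − 139001/73568·R5.
Reading off the reduced rows gives x = 5, y = 6, z = -4, w = 5, v = -4.

x = 5, y = 6, z = -4, w = 5, v = -4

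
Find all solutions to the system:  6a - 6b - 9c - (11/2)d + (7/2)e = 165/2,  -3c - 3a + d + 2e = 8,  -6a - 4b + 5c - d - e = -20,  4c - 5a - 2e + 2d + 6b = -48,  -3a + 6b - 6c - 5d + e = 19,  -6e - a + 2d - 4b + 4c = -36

no solution

Row-reduce:
R1 ← R1 / (6).
R2 ← R2 + 3·R1.
R3 ← R3 + 6·R1.
R4 ← R4 + 5·R1.
R5 ← R5 + 3·R1.
R6 ← R6 + 1·R1.
R2 ← R2 / (-3).
R1 ← R1 + 1·R2.
R3 ← R3 + 10·R2.
R4 ← R4 − 1·R2.
R5 ← R5 − 3·R2.
R6 ← R6 + 5·R2.
R3 ← R3 / (21).
R1 ← R1 − 1·R3.
R2 ← R2 − 5/2·R3.
R4 ← R4 + 6·R3.
R5 ← R5 + 18·R3.
R6 ← R6 − 15·R3.
R4 ← R4 / (-47/14).
R1 ← R1 + 19/63·R4.
R2 ← R2 − 167/252·R4.
R3 ← R3 + 2/63·R4.
R5 ← R5 + 141/14·R4.
R6 ← R6 − 94/21·R4.
Swap R5 and R6.
R5 ← R5 / (-49/9).
R1 ← R1 + 163/1269·R5.
R2 ← R2 + 497/2538·R5.
R3 ← R3 + 596/1269·R5.
R4 ← R4 − 29/141·R5.
Row 6 reduces to 0 = -2, a contradiction. The system is inconsistent.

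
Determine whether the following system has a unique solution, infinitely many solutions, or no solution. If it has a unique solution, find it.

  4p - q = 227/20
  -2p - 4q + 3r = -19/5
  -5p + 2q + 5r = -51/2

p = 12/5, q = -7/4, r = -2

Row-reduce the augmented matrix:
R1 ← R1 / (4).
R2 ← R2 + 2·R1.
R3 ← R3 + 5·R1.
R2 ← R2 / (-9/2).
R1 ← R1 + 1/4·R2.
R3 ← R3 − 3/4·R2.
R3 ← R3 / (11/2).
R1 ← R1 + 1/6·R3.
R2 ← R2 + 2/3·R3.
Reading off the reduced rows gives p = 12/5, q = -7/4, r = -2.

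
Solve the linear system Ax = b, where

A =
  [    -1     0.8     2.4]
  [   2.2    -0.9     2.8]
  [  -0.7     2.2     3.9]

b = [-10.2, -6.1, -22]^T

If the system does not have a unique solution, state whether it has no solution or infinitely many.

x_1 = -1, x_2 = -5, x_3 = -3

Row-reduce the augmented matrix:
R1 ← R1 / (-1).
R2 ← R2 − 11/5·R1.
R3 ← R3 + 7/10·R1.
R2 ← R2 / (43/50).
R1 ← R1 + 4/5·R2.
R3 ← R3 − 41/25·R2.
R3 ← R3 / (-5671/430).
R1 ← R1 − 220/43·R3.
R2 ← R2 − 404/43·R3.
Reading off the reduced rows gives x_1 = -1, x_2 = -5, x_3 = -3.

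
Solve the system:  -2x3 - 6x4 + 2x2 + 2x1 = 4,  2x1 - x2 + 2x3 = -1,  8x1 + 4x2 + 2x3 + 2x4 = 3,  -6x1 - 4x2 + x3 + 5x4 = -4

no solution

Row-reduce:
R1 ← R1 / (2).
R2 ← R2 − 2·R1.
R3 ← R3 − 8·R1.
R4 ← R4 + 6·R1.
R2 ← R2 / (-3).
R1 ← R1 − 1·R2.
R3 ← R3 + 4·R2.
R4 ← R4 − 2·R2.
R3 ← R3 / (14/3).
R1 ← R1 − 1/3·R3.
R2 ← R2 + 4/3·R3.
R4 ← R4 + 7/3·R3.
Row 4 reduces to 0 = 3/2, a contradiction. The system is inconsistent.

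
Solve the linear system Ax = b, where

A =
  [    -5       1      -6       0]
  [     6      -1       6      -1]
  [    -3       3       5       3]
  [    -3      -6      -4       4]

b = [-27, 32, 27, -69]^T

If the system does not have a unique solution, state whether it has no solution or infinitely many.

x_1 = -1, x_2 = 4, x_3 = 6, x_4 = -6

Row-reduce the augmented matrix:
R1 ← R1 / (-5).
R2 ← R2 − 6·R1.
R3 ← R3 + 3·R1.
R4 ← R4 + 3·R1.
R2 ← R2 / (1/5).
R1 ← R1 + 1/5·R2.
R3 ← R3 − 12/5·R2.
R4 ← R4 + 33/5·R2.
R3 ← R3 / (23).
R2 ← R2 + 6·R3.
R4 ← R4 + 40·R3.
R4 ← R4 / (-67/23).
R1 ← R1 + 1·R4.
R2 ← R2 + 25/23·R4.
R3 ← R3 − 15/23·R4.
Reading off the reduced rows gives x_1 = -1, x_2 = 4, x_3 = 6, x_4 = -6.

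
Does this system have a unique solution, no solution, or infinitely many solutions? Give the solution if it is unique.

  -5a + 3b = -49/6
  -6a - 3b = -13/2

Row-reduce the augmented matrix:
R1 ← R1 / (-5).
R2 ← R2 + 6·R1.
R2 ← R2 / (-33/5).
R1 ← R1 + 3/5·R2.
Reading off the reduced rows gives a = 4/3, b = -1/2.

a = 4/3, b = -1/2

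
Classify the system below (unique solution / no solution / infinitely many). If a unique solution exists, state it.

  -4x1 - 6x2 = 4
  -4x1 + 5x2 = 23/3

Row-reduce the augmented matrix:
R1 ← R1 / (-4).
R2 ← R2 + 4·R1.
R2 ← R2 / (11).
R1 ← R1 − 3/2·R2.
Reading off the reduced rows gives x1 = -3/2, x2 = 1/3.

x1 = -3/2, x2 = 1/3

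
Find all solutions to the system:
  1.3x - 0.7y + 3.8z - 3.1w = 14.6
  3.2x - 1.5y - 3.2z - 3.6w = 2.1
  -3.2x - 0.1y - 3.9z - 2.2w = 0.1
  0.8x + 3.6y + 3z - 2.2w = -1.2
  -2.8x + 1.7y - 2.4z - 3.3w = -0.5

x = -1, y = -3, z = 2, w = -2

Row-reduce the augmented matrix:
R1 ← R1 / (13/10).
R2 ← R2 − 16/5·R1.
R3 ← R3 + 16/5·R1.
R4 ← R4 − 4/5·R1.
R5 ← R5 + 14/5·R1.
R2 ← R2 / (29/130).
R1 ← R1 + 7/13·R2.
R3 ← R3 + 237/130·R2.
R4 ← R4 − 262/65·R2.
R5 ← R5 − 5/26·R2.
R3 ← R3 / (-28171/290).
R1 ← R1 + 794/29·R3.
R2 ← R2 + 1632/29·R3.
R4 ← R4 − 32987/145·R3.
R5 ← R5 − 2408/145·R3.
R4 ← R4 / (-2676491/140855).
R1 ← R1 − 23415/28171·R4.
R2 ← R2 − 131860/28171·R4.
R3 ← R3 + 6702/28171·R4.
R5 ← R5 + 2676491/281710·R4.
R5 reduces to 0 = 0, so the extra equation is consistent.
Reading off the reduced rows gives x = -1, y = -3, z = 2, w = -2.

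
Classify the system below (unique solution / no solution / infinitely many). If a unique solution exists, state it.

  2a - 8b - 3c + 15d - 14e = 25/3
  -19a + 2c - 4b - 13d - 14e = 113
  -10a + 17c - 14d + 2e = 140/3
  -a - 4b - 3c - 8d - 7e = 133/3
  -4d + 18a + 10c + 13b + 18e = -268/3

Row-reduce the augmented matrix:
R1 ← R1 / (2).
R2 ← R2 + 19·R1.
R3 ← R3 + 10·R1.
R4 ← R4 + 1·R1.
R5 ← R5 − 18·R1.
R2 ← R2 / (-80).
R1 ← R1 + 4·R2.
R3 ← R3 + 40·R2.
R4 ← R4 + 8·R2.
R5 ← R5 − 85·R2.
R3 ← R3 / (61/4).
R1 ← R1 + 7/40·R3.
R2 ← R2 − 53/160·R3.
R4 ← R4 + 37/20·R3.
R5 ← R5 − 283/32·R3.
R4 ← R4 / (-4241/305).
R1 ← R1 − 599/610·R4.
R2 ← R2 + 3751/2440·R4.
R3 ← R3 + 15/61·R4.
R5 ← R5 − 375/488·R4.
R5 ← R5 / (-519149/33928).
R1 ← R1 − 4323/8482·R5.
R2 ← R2 − 53161/33928·R5.
R3 ← R3 − 1427/4241·R5.
R4 ← R4 + 417/4241·R5.
Reading off the reduced rows gives a = -2, b = -2/3, c = 0, d = -7/3, e = -3.

a = -2, b = -2/3, c = 0, d = -7/3, e = -3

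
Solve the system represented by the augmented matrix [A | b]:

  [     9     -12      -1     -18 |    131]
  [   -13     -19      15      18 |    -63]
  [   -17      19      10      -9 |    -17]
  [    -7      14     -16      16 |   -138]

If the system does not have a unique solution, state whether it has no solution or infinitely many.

Row-reduce the augmented matrix:
R1 ← R1 / (9).
R2 ← R2 + 13·R1.
R3 ← R3 + 17·R1.
R4 ← R4 + 7·R1.
R2 ← R2 / (-109/3).
R1 ← R1 + 4/3·R2.
R3 ← R3 + 11/3·R2.
R4 ← R4 − 14/3·R2.
R3 ← R3 / (735/109).
R1 ← R1 + 199/327·R3.
R2 ← R2 + 122/327·R3.
R4 ← R4 + 1639/109·R3.
R4 ← R4 / (-3259/35).
R1 ← R1 + 193/35·R4.
R2 ← R2 + 74/35·R4.
R3 ← R3 + 219/35·R4.
Reading off the reduced rows gives x_1 = 2, x_2 = -2, x_3 = 1, x_4 = -5.

x_1 = 2, x_2 = -2, x_3 = 1, x_4 = -5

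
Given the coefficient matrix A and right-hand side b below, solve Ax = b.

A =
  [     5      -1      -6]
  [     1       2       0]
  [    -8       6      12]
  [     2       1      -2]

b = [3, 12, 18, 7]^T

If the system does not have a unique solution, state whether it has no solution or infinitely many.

x_1 = 6, x_2 = 3, x_3 = 4

Row-reduce the augmented matrix:
R1 ← R1 / (5).
R2 ← R2 − 1·R1.
R3 ← R3 + 8·R1.
R4 ← R4 − 2·R1.
R2 ← R2 / (11/5).
R1 ← R1 + 1/5·R2.
R3 ← R3 − 22/5·R2.
R4 ← R4 − 7/5·R2.
Swap R3 and R4.
R3 ← R3 / (-4/11).
R1 ← R1 + 12/11·R3.
R2 ← R2 − 6/11·R3.
R4 reduces to 0 = 0, so the extra equation is consistent.
Reading off the reduced rows gives x_1 = 6, x_2 = 3, x_3 = 4.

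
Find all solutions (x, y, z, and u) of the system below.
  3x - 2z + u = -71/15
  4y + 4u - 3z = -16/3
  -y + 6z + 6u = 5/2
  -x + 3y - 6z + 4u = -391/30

x = 1/5, y = 3/2, z = 2, u = -4/3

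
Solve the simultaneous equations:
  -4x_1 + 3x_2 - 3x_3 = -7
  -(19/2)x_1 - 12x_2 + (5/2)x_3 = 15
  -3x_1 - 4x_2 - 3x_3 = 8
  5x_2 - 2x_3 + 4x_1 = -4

no solution

Row-reduce:
R1 ← R1 / (-4).
R2 ← R2 + 19/2·R1.
R3 ← R3 + 3·R1.
R4 ← R4 − 4·R1.
R2 ← R2 / (-153/8).
R1 ← R1 + 3/4·R2.
R3 ← R3 + 25/4·R2.
R4 ← R4 − 8·R2.
R3 ← R3 / (-596/153).
R1 ← R1 − 19/51·R3.
R2 ← R2 + 77/153·R3.
R4 ← R4 + 149/153·R3.
Row 4 reduces to 0 = 3/2, a contradiction. The system is inconsistent.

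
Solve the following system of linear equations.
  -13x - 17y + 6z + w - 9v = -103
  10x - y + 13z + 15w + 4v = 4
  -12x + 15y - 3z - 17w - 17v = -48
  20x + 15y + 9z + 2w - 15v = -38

Row-reduce:
R1 ← R1 / (-13).
R2 ← R2 − 10·R1.
R3 ← R3 + 12·R1.
R4 ← R4 − 20·R1.
R2 ← R2 / (-183/13).
R1 ← R1 − 17/13·R2.
R3 ← R3 − 399/13·R2.
R4 ← R4 + 145/13·R2.
R3 ← R3 / (1822/61).
R1 ← R1 − 215/183·R3.
R2 ← R2 + 229/183·R3.
R4 ← R4 − 782/183·R3.
R4 ← R4 / (-30913/2733).
R1 ← R1 − 2024/2733·R4.
R2 ← R2 + 1177/2733·R4.
R3 ← R3 − 502/911·R4.
Rank is 4 with 5 unknowns, leaving v free.

infinitely many solutions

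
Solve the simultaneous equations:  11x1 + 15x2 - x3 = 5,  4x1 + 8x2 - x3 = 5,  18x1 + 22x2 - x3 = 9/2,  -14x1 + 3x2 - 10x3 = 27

Row-reduce:
R1 ← R1 / (11).
R2 ← R2 − 4·R1.
R3 ← R3 − 18·R1.
R4 ← R4 + 14·R1.
R2 ← R2 / (28/11).
R1 ← R1 − 15/11·R2.
R3 ← R3 + 28/11·R2.
R4 ← R4 − 243/11·R2.
Swap R3 and R4.
R3 ← R3 / (-23/4).
R1 ← R1 − 1/4·R3.
R2 ← R2 + 1/4·R3.
Row 4 reduces to 0 = -1/2, a contradiction. The system is inconsistent.

no solution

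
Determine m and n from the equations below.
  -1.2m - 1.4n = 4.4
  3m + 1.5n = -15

m = -6, n = 2

Row-reduce the augmented matrix:
R1 ← R1 / (-6/5).
R2 ← R2 − 3·R1.
R2 ← R2 / (-2).
R1 ← R1 − 7/6·R2.
Reading off the reduced rows gives m = -6, n = 2.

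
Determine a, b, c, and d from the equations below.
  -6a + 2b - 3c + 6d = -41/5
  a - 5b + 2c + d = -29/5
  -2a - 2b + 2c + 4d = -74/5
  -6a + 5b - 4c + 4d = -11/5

Row-reduce the augmented matrix:
R1 ← R1 / (-6).
R2 ← R2 − 1·R1.
R3 ← R3 + 2·R1.
R4 ← R4 + 6·R1.
R2 ← R2 / (-14/3).
R1 ← R1 + 1/3·R2.
R3 ← R3 + 8/3·R2.
R4 ← R4 − 3·R2.
R3 ← R3 / (15/7).
R1 ← R1 − 11/28·R3.
R2 ← R2 + 9/28·R3.
R4 ← R4 + 1/28·R3.
R4 ← R4 / (-7/10).
R1 ← R1 + 13/10·R4.
R2 ← R2 + 3/10·R4.
R3 ← R3 − 2/5·R4.
Reading off the reduced rows gives a = 1, b = -1/5, c = -3, d = -9/5.

a = 1, b = -1/5, c = -3, d = -9/5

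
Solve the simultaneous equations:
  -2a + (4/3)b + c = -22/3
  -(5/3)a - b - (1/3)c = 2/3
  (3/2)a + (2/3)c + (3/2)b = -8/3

Row-reduce the augmented matrix:
R1 ← R1 / (-2).
R2 ← R2 + 5/3·R1.
R3 ← R3 − 3/2·R1.
R2 ← R2 / (-19/9).
R1 ← R1 + 2/3·R2.
R3 ← R3 − 5/2·R2.
R3 ← R3 / (2/57).
R1 ← R1 + 5/38·R3.
R2 ← R2 − 21/38·R3.
Reading off the reduced rows gives a = 1, b = -1, c = -4.

a = 1, b = -1, c = -4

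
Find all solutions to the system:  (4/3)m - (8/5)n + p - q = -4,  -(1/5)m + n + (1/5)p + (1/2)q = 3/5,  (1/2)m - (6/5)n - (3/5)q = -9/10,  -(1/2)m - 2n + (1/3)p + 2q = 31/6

Row-reduce the augmented matrix:
R1 ← R1 / (4/3).
R2 ← R2 + 1/5·R1.
R3 ← R3 − 1/2·R1.
R4 ← R4 + 1/2·R1.
R2 ← R2 / (19/25).
R1 ← R1 + 6/5·R2.
R3 ← R3 + 3/5·R2.
R4 ← R4 + 13/5·R2.
R3 ← R3 / (-15/152).
R1 ← R1 − 99/76·R3.
R2 ← R2 − 35/76·R3.
R4 ← R4 − 869/456·R3.
R4 ← R4 / (286/75).
R1 ← R1 − 12/25·R4.
R2 ← R2 − 7/10·R4.
R3 ← R3 + 13/25·R4.
Reading off the reduced rows gives m = 3, n = 0, p = -4, q = 4.

m = 3, n = 0, p = -4, q = 4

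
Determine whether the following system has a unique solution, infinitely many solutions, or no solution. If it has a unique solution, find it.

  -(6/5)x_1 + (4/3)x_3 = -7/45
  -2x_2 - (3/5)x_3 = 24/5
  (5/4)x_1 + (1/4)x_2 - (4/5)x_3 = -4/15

Row-reduce the augmented matrix:
R1 ← R1 / (-6/5).
R3 ← R3 − 5/4·R1.
R2 ← R2 / (-2).
R3 ← R3 − 1/4·R2.
R3 ← R3 / (37/72).
R1 ← R1 + 10/9·R3.
R2 ← R2 − 3/10·R3.
Reading off the reduced rows gives x_1 = 1/2, x_2 = -5/2, x_3 = 1/3.

x_1 = 1/2, x_2 = -5/2, x_3 = 1/3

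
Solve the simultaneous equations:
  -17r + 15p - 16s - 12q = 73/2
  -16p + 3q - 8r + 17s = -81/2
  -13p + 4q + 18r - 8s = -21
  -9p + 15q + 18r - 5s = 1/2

p = 2, q = 3/2, r = -1/2, s = -1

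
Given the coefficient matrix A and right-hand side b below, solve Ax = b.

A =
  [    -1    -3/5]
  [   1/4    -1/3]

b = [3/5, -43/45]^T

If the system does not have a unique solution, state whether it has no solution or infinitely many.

Row-reduce the augmented matrix:
R1 ← R1 / (-1).
R2 ← R2 − 1/4·R1.
R2 ← R2 / (-29/60).
R1 ← R1 − 3/5·R2.
Reading off the reduced rows gives x_1 = -8/5, x_2 = 5/3.

x_1 = -8/5, x_2 = 5/3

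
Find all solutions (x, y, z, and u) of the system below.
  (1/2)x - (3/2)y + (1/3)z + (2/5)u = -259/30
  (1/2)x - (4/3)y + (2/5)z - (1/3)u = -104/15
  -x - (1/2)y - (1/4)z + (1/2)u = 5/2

Row-reduce:
R1 ← R1 / (1/2).
R2 ← R2 − 1/2·R1.
R3 ← R3 + 1·R1.
R2 ← R2 / (1/6).
R1 ← R1 + 3·R2.
R3 ← R3 + 7/2·R2.
R3 ← R3 / (109/60).
R1 ← R1 − 28/15·R3.
R2 ← R2 − 2/5·R3.
Rank is 3 with 4 unknowns, leaving u free.

infinitely many solutions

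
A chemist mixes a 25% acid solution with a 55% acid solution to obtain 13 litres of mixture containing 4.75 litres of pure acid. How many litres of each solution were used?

litres of solution A: 8, litres of solution B: 5

Let a = litres of solution A, b = litres of solution B.
  a + b = 13
  (1/4)a + (11/20)b = 19/4
From equation 1: a = 13 − b.
Substitute into equation 2 and solve: b = 5.
Then a = 8.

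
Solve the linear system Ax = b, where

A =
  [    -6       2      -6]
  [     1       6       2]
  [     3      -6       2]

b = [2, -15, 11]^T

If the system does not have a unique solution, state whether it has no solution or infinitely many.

Row-reduce the augmented matrix:
R1 ← R1 / (-6).
R2 ← R2 − 1·R1.
R3 ← R3 − 3·R1.
R2 ← R2 / (19/3).
R1 ← R1 + 1/3·R2.
R3 ← R3 + 5·R2.
R3 ← R3 / (-4/19).
R1 ← R1 − 20/19·R3.
R2 ← R2 − 3/19·R3.
Reading off the reduced rows gives x_1 = 1, x_2 = -2, x_3 = -2.

x_1 = 1, x_2 = -2, x_3 = -2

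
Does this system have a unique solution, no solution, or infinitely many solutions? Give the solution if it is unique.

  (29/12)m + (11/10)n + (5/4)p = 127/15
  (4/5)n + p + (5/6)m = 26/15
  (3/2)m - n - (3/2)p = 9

no solution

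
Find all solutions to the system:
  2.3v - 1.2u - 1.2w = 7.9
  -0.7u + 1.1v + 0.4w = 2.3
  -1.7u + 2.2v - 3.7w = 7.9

u = 4, v = 5, w = -1

Row-reduce the augmented matrix:
R1 ← R1 / (-6/5).
R2 ← R2 + 7/10·R1.
R3 ← R3 + 17/10·R1.
R2 ← R2 / (-29/120).
R1 ← R1 + 23/12·R2.
R3 ← R3 + 127/120·R2.
R3 ← R3 / (-1977/290).
R1 ← R1 + 224/29·R3.
R2 ← R2 + 132/29·R3.
Reading off the reduced rows gives u = 4, v = 5, w = -1.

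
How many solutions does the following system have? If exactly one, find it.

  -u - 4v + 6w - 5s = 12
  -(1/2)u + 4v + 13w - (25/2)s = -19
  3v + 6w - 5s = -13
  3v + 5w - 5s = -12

Row-reduce:
R1 ← R1 / (-1).
R2 ← R2 + 1/2·R1.
R2 ← R2 / (6).
R1 ← R1 − 4·R2.
R3 ← R3 − 3·R2.
R4 ← R4 − 3·R2.
R1 ← R1 + 38/3·R3.
R2 ← R2 − 5/3·R3.
Row 4 reduces to 0 = 1/2, a contradiction. The system is inconsistent.

no solution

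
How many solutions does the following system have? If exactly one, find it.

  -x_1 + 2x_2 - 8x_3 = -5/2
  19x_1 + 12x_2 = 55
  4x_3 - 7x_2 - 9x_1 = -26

no solution

Row-reduce:
R1 ← R1 / (-1).
R2 ← R2 − 19·R1.
R3 ← R3 + 9·R1.
R2 ← R2 / (50).
R1 ← R1 + 2·R2.
R3 ← R3 + 25·R2.
Row 3 reduces to 0 = 1/4, a contradiction. The system is inconsistent.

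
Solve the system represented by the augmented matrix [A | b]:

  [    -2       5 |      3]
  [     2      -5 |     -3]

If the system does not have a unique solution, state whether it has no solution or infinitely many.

Row-reduce:
R1 ← R1 / (-2).
R2 ← R2 − 2·R1.
Rank is 1 with 2 unknowns, leaving x_2 free.

infinitely many solutions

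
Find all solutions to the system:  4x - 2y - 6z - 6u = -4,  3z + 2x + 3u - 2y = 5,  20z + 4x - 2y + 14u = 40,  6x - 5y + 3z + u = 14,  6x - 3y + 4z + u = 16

Row-reduce the augmented matrix:
R1 ← R1 / (4).
R2 ← R2 − 2·R1.
R3 ← R3 − 4·R1.
R4 ← R4 − 6·R1.
R5 ← R5 − 6·R1.
R2 ← R2 / (-1).
R1 ← R1 + 1/2·R2.
R4 ← R4 + 2·R2.
R3 ← R3 / (26).
R1 ← R1 + 9/2·R3.
R2 ← R2 + 6·R3.
R5 ← R5 − 13·R3.
R4 ← R4 / (-2).
R1 ← R1 + 27/26·R4.
R2 ← R2 + 18/13·R4.
R3 ← R3 − 10/13·R4.
R5 reduces to 0 = 0, so the extra equation is consistent.
Reading off the reduced rows gives x = 0, y = -1, z = 4, u = -3.

x = 0, y = -1, z = 4, u = -3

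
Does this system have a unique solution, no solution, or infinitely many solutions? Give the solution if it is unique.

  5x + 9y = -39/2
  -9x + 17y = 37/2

Row-reduce the augmented matrix:
R1 ← R1 / (5).
R2 ← R2 + 9·R1.
R2 ← R2 / (166/5).
R1 ← R1 − 9/5·R2.
Reading off the reduced rows gives x = -3, y = -1/2.

x = -3, y = -1/2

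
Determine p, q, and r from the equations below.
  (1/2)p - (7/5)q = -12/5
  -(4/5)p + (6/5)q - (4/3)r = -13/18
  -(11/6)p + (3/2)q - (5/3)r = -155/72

Row-reduce the augmented matrix:
R1 ← R1 / (1/2).
R2 ← R2 + 4/5·R1.
R3 ← R3 + 11/6·R1.
R2 ← R2 / (-26/25).
R1 ← R1 + 14/5·R2.
R3 ← R3 + 109/30·R2.
R3 ← R3 / (350/117).
R1 ← R1 − 140/39·R3.
R2 ← R2 − 50/39·R3.
Reading off the reduced rows gives p = 3/2, q = 9/4, r = 5/3.

p = 3/2, q = 9/4, r = 5/3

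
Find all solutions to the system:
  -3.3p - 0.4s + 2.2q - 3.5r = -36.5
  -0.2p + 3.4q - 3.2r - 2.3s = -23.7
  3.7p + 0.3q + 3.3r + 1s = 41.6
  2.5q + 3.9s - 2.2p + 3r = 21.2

Row-reduce the augmented matrix:
R1 ← R1 / (-33/10).
R2 ← R2 + 1/5·R1.
R3 ← R3 − 37/10·R1.
R4 ← R4 + 11/5·R1.
R2 ← R2 / (49/15).
R1 ← R1 + 2/3·R2.
R3 ← R3 − 83/30·R2.
R4 ← R4 − 31/30·R2.
R3 ← R3 / (2055/1078).
R1 ← R1 − 243/539·R3.
R2 ← R2 + 493/539·R3.
R4 ← R4 − 33841/5390·R3.
R4 ← R4 / (-168403/51375).
R1 ← R1 + 6367/6850·R4.
R2 ← R2 − 5063/10275·R4.
R3 ← R3 − 26723/20550·R4.
Reading off the reduced rows gives p = 5, q = 1, r = 6, s = 3.

p = 5, q = 1, r = 6, s = 3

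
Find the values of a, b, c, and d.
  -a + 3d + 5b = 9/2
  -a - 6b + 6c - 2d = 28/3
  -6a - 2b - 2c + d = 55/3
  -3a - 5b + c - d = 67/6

Row-reduce the augmented matrix:
R1 ← R1 / (-1).
R2 ← R2 + 1·R1.
R3 ← R3 + 6·R1.
R4 ← R4 + 3·R1.
R2 ← R2 / (-11).
R1 ← R1 + 5·R2.
R3 ← R3 + 32·R2.
R4 ← R4 + 20·R2.
R3 ← R3 / (-214/11).
R1 ← R1 + 30/11·R3.
R2 ← R2 + 6/11·R3.
R4 ← R4 + 109/11·R3.
R4 ← R4 / (73/214).
R1 ← R1 + 41/107·R4.
R2 ← R2 − 56/107·R4.
R3 ← R3 − 27/214·R4.
Reading off the reduced rows gives a = -3, b = -1/2, c = 1, d = 4/3.

a = -3, b = -1/2, c = 1, d = 4/3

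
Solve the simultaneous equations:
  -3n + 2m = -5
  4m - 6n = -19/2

no solution

Row-reduce:
R1 ← R1 / (2).
R2 ← R2 − 4·R1.
Row 2 reduces to 0 = 1/2, a contradiction. The system is inconsistent.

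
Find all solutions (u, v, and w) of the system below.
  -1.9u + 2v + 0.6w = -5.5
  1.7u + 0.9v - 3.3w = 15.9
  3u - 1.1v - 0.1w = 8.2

u = 3, v = 1, w = -3

Row-reduce the augmented matrix:
R1 ← R1 / (-19/10).
R2 ← R2 − 17/10·R1.
R3 ← R3 − 3·R1.
R2 ← R2 / (511/190).
R1 ← R1 + 20/19·R2.
R3 ← R3 − 391/190·R2.
R3 ← R3 / (1081/365).
R1 ← R1 + 102/73·R3.
R2 ← R2 + 75/73·R3.
Reading off the reduced rows gives u = 3, v = 1, w = -3.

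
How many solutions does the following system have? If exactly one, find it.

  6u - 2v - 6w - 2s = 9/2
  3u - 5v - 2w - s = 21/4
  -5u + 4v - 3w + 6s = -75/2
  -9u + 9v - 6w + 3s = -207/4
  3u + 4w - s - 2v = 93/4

Row-reduce the augmented matrix:
R1 ← R1 / (6).
R2 ← R2 − 3·R1.
R3 ← R3 + 5·R1.
R4 ← R4 + 9·R1.
R5 ← R5 − 3·R1.
R2 ← R2 / (-4).
R1 ← R1 + 1/3·R2.
R3 ← R3 − 7/3·R2.
R4 ← R4 − 6·R2.
R5 ← R5 + 1·R2.
R3 ← R3 / (-89/12).
R1 ← R1 + 13/12·R3.
R2 ← R2 + 1/4·R3.
R4 ← R4 + 27/2·R3.
R5 ← R5 − 27/4·R3.
R4 ← R4 / (-702/89).
R1 ← R1 + 86/89·R4.
R2 ← R2 + 13/89·R4.
R3 ← R3 + 52/89·R4.
R5 ← R5 − 351/89·R4.
R5 reduces to 0 = 0, so the extra equation is consistent.
Reading off the reduced rows gives u = 3, v = 0, w = 3, s = -9/4.

u = 3, v = 0, w = 3, s = -9/4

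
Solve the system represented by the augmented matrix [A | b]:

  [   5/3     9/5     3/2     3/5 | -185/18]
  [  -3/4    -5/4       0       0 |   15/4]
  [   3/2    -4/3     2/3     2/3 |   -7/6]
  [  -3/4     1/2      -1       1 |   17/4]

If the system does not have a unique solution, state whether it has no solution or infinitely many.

x_1 = -5/3, x_2 = -2, x_3 = -3, x_4 = 1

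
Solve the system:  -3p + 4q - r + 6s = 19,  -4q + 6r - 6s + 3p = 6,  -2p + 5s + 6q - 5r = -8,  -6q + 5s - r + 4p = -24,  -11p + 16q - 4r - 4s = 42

p = -6, q = 0, r = 5, s = 1

Row-reduce the augmented matrix:
R1 ← R1 / (-3).
R2 ← R2 − 3·R1.
R3 ← R3 + 2·R1.
R4 ← R4 − 4·R1.
R5 ← R5 + 11·R1.
Swap R2 and R3.
R2 ← R2 / (10/3).
R1 ← R1 + 4/3·R2.
R4 ← R4 + 2/3·R2.
R5 ← R5 − 4/3·R2.
R3 ← R3 / (5).
R1 ← R1 + 7/5·R3.
R2 ← R2 + 13/10·R3.
R4 ← R4 + 16/5·R3.
R5 ← R5 − 7/5·R3.
R4 ← R4 / (66/5).
R1 ← R1 + 8/5·R4.
R2 ← R2 − 3/10·R4.
R5 ← R5 + 132/5·R4.
R5 reduces to 0 = 0, so the extra equation is consistent.
Reading off the reduced rows gives p = -6, q = 0, r = 5, s = 1.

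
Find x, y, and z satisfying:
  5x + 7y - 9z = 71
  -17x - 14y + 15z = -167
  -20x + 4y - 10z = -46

Row-reduce the augmented matrix:
R1 ← R1 / (5).
R2 ← R2 + 17·R1.
R3 ← R3 + 20·R1.
R2 ← R2 / (49/5).
R1 ← R1 − 7/5·R2.
R3 ← R3 − 32·R2.
R3 ← R3 / (242/49).
R1 ← R1 − 3/7·R3.
R2 ← R2 + 78/49·R3.
Reading off the reduced rows gives x = 4, y = 6, z = -1.

x = 4, y = 6, z = -1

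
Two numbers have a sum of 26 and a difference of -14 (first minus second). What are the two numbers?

Let x = first number, y = second number.
  x + y = 26
  x - y = -14
Row-reduce the augmented matrix:
R2 ← R2 − 1·R1.
R2 ← R2 / (-2).
R1 ← R1 − 1·R2.
Reading off the reduced rows gives x = 6, y = 20.

first number: 6, second number: 20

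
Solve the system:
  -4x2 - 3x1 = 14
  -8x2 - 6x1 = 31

no solution

Row-reduce:
R1 ← R1 / (-3).
R2 ← R2 + 6·R1.
Row 2 reduces to 0 = 3, a contradiction. The system is inconsistent.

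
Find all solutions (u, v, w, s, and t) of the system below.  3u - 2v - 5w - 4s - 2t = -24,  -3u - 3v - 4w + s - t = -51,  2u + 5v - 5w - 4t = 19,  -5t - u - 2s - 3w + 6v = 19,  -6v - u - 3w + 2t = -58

Row-reduce the augmented matrix:
R1 ← R1 / (3).
R2 ← R2 + 3·R1.
R3 ← R3 − 2·R1.
R4 ← R4 + 1·R1.
R5 ← R5 + 1·R1.
R2 ← R2 / (-5).
R1 ← R1 + 2/3·R2.
R3 ← R3 − 19/3·R2.
R4 ← R4 − 16/3·R2.
R5 ← R5 + 20/3·R2.
R3 ← R3 / (-196/15).
R1 ← R1 + 7/15·R3.
R2 ← R2 − 9/5·R3.
R4 ← R4 + 214/15·R3.
R5 ← R5 − 22/3·R3.
R4 ← R4 / (-519/98).
R1 ← R1 + 25/28·R4.
R2 ← R2 − 87/196·R4.
R3 ← R3 − 17/196·R4.
R5 ← R5 − 199/98·R4.
R5 ← R5 / (175/173).
R1 ← R1 − 93/346·R5.
R2 ← R2 + 153/346·R5.
R3 ← R3 − 161/346·R5.
R4 ← R4 − 59/173·R5.
Reading off the reduced rows gives u = 5, v = 6, w = 5, s = 1, t = -1.

u = 5, v = 6, w = 5, s = 1, t = -1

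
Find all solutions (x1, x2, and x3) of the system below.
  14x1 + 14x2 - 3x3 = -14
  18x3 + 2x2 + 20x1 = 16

Row-reduce:
R1 ← R1 / (14).
R2 ← R2 − 20·R1.
R2 ← R2 / (-18).
R1 ← R1 − 1·R2.
Rank is 2 with 3 unknowns, leaving x3 free.

infinitely many solutions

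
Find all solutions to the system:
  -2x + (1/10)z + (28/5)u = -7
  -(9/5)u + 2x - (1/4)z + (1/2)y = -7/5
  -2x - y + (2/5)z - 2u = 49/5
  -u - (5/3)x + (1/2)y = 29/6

infinitely many solutions

Row-reduce:
R1 ← R1 / (-2).
R2 ← R2 − 2·R1.
R3 ← R3 + 2·R1.
R4 ← R4 + 5/3·R1.
R2 ← R2 / (1/2).
R3 ← R3 + 1·R2.
R4 ← R4 − 1/2·R2.
Swap R3 and R4.
R3 ← R3 / (1/15).
R1 ← R1 + 1/20·R3.
R2 ← R2 + 3/10·R3.
Rank is 3 with 4 unknowns, leaving u free.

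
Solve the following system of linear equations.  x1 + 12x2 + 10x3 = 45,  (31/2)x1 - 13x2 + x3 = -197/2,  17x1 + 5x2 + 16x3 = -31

infinitely many solutions

Row-reduce:
R2 ← R2 − 31/2·R1.
R3 ← R3 − 17·R1.
R2 ← R2 / (-199).
R1 ← R1 − 12·R2.
R3 ← R3 + 199·R2.
Rank is 2 with 3 unknowns, leaving x3 free.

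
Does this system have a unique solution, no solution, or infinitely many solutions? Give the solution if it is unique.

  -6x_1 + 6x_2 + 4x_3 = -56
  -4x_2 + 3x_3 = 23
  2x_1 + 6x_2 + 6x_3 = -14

Row-reduce the augmented matrix:
R1 ← R1 / (-6).
R3 ← R3 − 2·R1.
R2 ← R2 / (-4).
R1 ← R1 + 1·R2.
R3 ← R3 − 8·R2.
R3 ← R3 / (40/3).
R1 ← R1 + 17/12·R3.
R2 ← R2 + 3/4·R3.
Reading off the reduced rows gives x_1 = 5, x_2 = -5, x_3 = 1.

x_1 = 5, x_2 = -5, x_3 = 1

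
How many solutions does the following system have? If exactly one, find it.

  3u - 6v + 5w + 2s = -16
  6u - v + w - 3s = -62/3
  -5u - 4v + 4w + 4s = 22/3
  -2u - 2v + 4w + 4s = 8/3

u = -2, v = 2/3, w = -2, s = 2

Row-reduce the augmented matrix:
R1 ← R1 / (3).
R2 ← R2 − 6·R1.
R3 ← R3 + 5·R1.
R4 ← R4 + 2·R1.
R2 ← R2 / (11).
R1 ← R1 + 2·R2.
R3 ← R3 + 14·R2.
R4 ← R4 + 6·R2.
R3 ← R3 / (29/33).
R1 ← R1 − 1/33·R3.
R2 ← R2 + 9/11·R3.
R4 ← R4 − 80/33·R3.
R4 ← R4 / (170/29).
R1 ← R1 + 16/29·R4.
R2 ← R2 + 61/29·R4.
R3 ← R3 + 52/29·R4.
Reading off the reduced rows gives u = -2, v = 2/3, w = -2, s = 2.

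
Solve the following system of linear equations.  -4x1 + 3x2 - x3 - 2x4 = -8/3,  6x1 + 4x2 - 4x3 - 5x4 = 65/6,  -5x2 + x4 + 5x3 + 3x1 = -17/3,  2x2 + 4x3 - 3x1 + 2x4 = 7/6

Row-reduce the augmented matrix:
R1 ← R1 / (-4).
R2 ← R2 − 6·R1.
R3 ← R3 − 3·R1.
R4 ← R4 + 3·R1.
R2 ← R2 / (17/2).
R1 ← R1 + 3/4·R2.
R3 ← R3 + 11/4·R2.
R4 ← R4 + 1/4·R2.
R3 ← R3 / (42/17).
R1 ← R1 + 4/17·R3.
R2 ← R2 + 11/17·R3.
R4 ← R4 − 78/17·R3.
R4 ← R4 / (9).
R1 ← R1 + 1/2·R4.
R2 ← R2 + 7/4·R4.
R3 ← R3 + 5/4·R4.
Reading off the reduced rows gives x1 = 3/2, x2 = 2, x3 = -1/3, x4 = 3/2.

x1 = 3/2, x2 = 2, x3 = -1/3, x4 = 3/2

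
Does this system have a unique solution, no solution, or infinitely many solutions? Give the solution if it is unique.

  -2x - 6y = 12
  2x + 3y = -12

Row-reduce the augmented matrix:
R1 ← R1 / (-2).
R2 ← R2 − 2·R1.
R2 ← R2 / (-3).
R1 ← R1 − 3·R2.
Reading off the reduced rows gives x = -6, y = 0.

x = -6, y = 0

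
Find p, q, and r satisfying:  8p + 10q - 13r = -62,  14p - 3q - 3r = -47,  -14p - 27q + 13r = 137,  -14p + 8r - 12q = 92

Row-reduce the augmented matrix:
R1 ← R1 / (8).
R2 ← R2 − 14·R1.
R3 ← R3 + 14·R1.
R4 ← R4 + 14·R1.
R2 ← R2 / (-41/2).
R1 ← R1 − 5/4·R2.
R3 ← R3 + 19/2·R2.
R4 ← R4 − 11/2·R2.
R3 ← R3 / (-775/41).
R1 ← R1 + 69/164·R3.
R2 ← R2 + 79/82·R3.
R4 ← R4 + 775/82·R3.
R4 reduces to 0 = 0, so the extra equation is consistent.
Reading off the reduced rows gives p = -4, q = -3, r = 0.

p = -4, q = -3, r = 0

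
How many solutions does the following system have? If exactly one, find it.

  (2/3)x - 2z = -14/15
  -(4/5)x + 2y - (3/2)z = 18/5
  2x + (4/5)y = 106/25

x = 1, y = 14/5, z = 4/5

Row-reduce the augmented matrix:
R1 ← R1 / (2/3).
R2 ← R2 + 4/5·R1.
R3 ← R3 − 2·R1.
R2 ← R2 / (2).
R3 ← R3 − 4/5·R2.
R3 ← R3 / (189/25).
R1 ← R1 + 3·R3.
R2 ← R2 + 39/20·R3.
Reading off the reduced rows gives x = 1, y = 14/5, z = 4/5.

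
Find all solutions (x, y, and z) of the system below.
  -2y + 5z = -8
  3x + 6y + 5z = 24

infinitely many solutions

Row-reduce:
Swap R1 and R2.
R1 ← R1 / (3).
R2 ← R2 / (-2).
R1 ← R1 − 2·R2.
Rank is 2 with 3 unknowns, leaving z free.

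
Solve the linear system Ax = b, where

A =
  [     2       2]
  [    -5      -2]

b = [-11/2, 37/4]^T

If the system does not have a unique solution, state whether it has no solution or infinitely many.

x_1 = -5/4, x_2 = -3/2

Row-reduce the augmented matrix:
R1 ← R1 / (2).
R2 ← R2 + 5·R1.
R2 ← R2 / (3).
R1 ← R1 − 1·R2.
Reading off the reduced rows gives x_1 = -5/4, x_2 = -3/2.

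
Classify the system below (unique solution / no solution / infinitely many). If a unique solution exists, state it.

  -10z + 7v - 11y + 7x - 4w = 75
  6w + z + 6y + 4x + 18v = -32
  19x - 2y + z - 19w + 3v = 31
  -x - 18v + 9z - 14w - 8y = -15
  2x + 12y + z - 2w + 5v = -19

x = 1, y = -1, z = -6, w = -1, v = -1

Row-reduce the augmented matrix:
R1 ← R1 / (7).
R2 ← R2 − 4·R1.
R3 ← R3 − 19·R1.
R4 ← R4 + 1·R1.
R5 ← R5 − 2·R1.
R2 ← R2 / (86/7).
R1 ← R1 + 11/7·R2.
R3 ← R3 − 195/7·R2.
R4 ← R4 + 67/7·R2.
R5 ← R5 − 106/7·R2.
R3 ← R3 / (1111/86).
R1 ← R1 + 49/86·R3.
R2 ← R2 − 47/86·R3.
R4 ← R4 − 1101/86·R3.
R5 ← R5 + 190/43·R3.
R4 ← R4 / (20633/1111).
R1 ← R1 + 777/1111·R4.
R2 ← R2 − 2015/1111·R4.
R3 ← R3 + 2316/1111·R4.
R5 ← R5 + 22532/1111·R4.
R5 ← R5 / (297721/20633).
R1 ← R1 − 46162/20633·R5.
R2 ← R2 + 17875/20633·R5.
R3 ← R3 − 19214/20633·R5.
R4 ← R4 − 45797/20633·R5.
Reading off the reduced rows gives x = 1, y = -1, z = -6, w = -1, v = -1.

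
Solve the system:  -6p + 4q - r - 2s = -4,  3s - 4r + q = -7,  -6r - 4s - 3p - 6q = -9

infinitely many solutions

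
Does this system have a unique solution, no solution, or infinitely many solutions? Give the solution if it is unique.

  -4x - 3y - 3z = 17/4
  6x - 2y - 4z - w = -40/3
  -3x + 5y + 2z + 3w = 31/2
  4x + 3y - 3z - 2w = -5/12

x = -2, y = 2, z = -3/4, w = 1/3

Row-reduce the augmented matrix:
R1 ← R1 / (-4).
R2 ← R2 − 6·R1.
R3 ← R3 + 3·R1.
R4 ← R4 − 4·R1.
R2 ← R2 / (-13/2).
R1 ← R1 − 3/4·R2.
R3 ← R3 − 29/4·R2.
R3 ← R3 / (-68/13).
R1 ← R1 + 3/13·R3.
R2 ← R2 − 17/13·R3.
R4 ← R4 + 6·R3.
R4 ← R4 / (-283/68).
R1 ← R1 + 27/136·R4.
R2 ← R2 − 5/8·R4.
R3 ← R3 + 49/136·R4.
Reading off the reduced rows gives x = -2, y = 2, z = -3/4, w = 1/3.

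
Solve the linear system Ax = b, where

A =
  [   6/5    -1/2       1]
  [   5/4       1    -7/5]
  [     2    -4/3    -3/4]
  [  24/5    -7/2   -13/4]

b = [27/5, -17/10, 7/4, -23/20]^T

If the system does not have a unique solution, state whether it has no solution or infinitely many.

Row-reduce:
R1 ← R1 / (6/5).
R2 ← R2 − 5/4·R1.
R3 ← R3 − 2·R1.
R4 ← R4 − 24/5·R1.
R2 ← R2 / (73/48).
R1 ← R1 + 5/12·R2.
R3 ← R3 + 1/2·R2.
R4 ← R4 + 3/2·R2.
R3 ← R3 / (-14101/4380).
R1 ← R1 − 12/73·R3.
R2 ← R2 + 586/365·R3.
R4 ← R4 + 14101/1460·R3.
Row 4 reduces to 0 = -1, a contradiction. The system is inconsistent.

no solution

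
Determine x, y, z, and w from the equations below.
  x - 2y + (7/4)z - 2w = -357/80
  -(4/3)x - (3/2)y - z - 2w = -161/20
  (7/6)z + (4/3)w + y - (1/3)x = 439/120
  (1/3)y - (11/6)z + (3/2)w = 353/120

Row-reduce the augmented matrix:
R2 ← R2 + 4/3·R1.
R3 ← R3 + 1/3·R1.
R2 ← R2 / (-25/6).
R1 ← R1 + 2·R2.
R3 ← R3 − 1/3·R2.
R4 ← R4 − 1/3·R2.
R3 ← R3 / (557/300).
R1 ← R1 − 111/100·R3.
R2 ← R2 + 8/25·R3.
R4 ← R4 + 259/150·R3.
R4 ← R4 / (1559/1114).
R1 ← R1 − 36/557·R4.
R2 ← R2 − 652/557·R4.
R3 ← R3 − 88/557·R4.
Reading off the reduced rows gives x = 3/2, y = 6/5, z = 1/4, w = 2.

x = 3/2, y = 6/5, z = 1/4, w = 2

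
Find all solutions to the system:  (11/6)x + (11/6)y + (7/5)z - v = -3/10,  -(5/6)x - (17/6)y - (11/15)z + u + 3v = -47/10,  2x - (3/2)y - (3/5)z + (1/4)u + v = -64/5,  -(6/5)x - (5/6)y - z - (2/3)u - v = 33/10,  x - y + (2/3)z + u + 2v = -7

no solution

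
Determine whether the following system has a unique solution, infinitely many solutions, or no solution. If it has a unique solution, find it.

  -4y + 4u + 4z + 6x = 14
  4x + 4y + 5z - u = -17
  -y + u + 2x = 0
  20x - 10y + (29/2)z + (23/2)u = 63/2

no solution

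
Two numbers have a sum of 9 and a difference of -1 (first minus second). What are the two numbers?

first number: 4, second number: 5

Let x = first number, y = second number.
  x + y = 9
  x - y = -1
From equation 1: x = 9 − y.
Substitute into equation 2 and solve: y = 5.
Then x = 4.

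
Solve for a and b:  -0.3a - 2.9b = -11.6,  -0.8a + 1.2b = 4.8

Row-reduce the augmented matrix:
R1 ← R1 / (-3/10).
R2 ← R2 + 4/5·R1.
R2 ← R2 / (134/15).
R1 ← R1 − 29/3·R2.
Reading off the reduced rows gives a = 0, b = 4.

a = 0, b = 4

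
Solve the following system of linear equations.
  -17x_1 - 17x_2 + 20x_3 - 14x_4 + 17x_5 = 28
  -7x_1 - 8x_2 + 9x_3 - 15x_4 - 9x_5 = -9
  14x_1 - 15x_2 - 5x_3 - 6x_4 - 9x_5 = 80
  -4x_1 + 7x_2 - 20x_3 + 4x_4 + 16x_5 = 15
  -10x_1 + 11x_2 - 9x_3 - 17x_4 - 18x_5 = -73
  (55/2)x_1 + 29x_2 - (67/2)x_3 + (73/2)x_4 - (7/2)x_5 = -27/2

no solution

Row-reduce:
R1 ← R1 / (-17).
R2 ← R2 + 7·R1.
R3 ← R3 − 14·R1.
R4 ← R4 + 4·R1.
R5 ← R5 + 10·R1.
R6 ← R6 − 55/2·R1.
R2 ← R2 / (-1).
R1 ← R1 − 1·R2.
R3 ← R3 + 29·R2.
R4 ← R4 − 11·R2.
R5 ← R5 − 21·R2.
R6 ← R6 − 3/2·R2.
R3 ← R3 / (-182/17).
R1 ← R1 + 7/17·R3.
R2 ← R2 + 13/17·R3.
R4 ← R4 + 277/17·R3.
R5 ← R5 + 80/17·R3.
R4 ← R4 / (-86493/182).
R1 ← R1 + 469/26·R4.
R2 ← R2 + 121/14·R4.
R3 ← R3 + 4255/182·R4.
R5 ← R5 + 28458/91·R4.
R5 ← R5 / (215662/28831).
R1 ← R1 + 148739/86493·R5.
R2 ← R2 + 12076/7863·R5.
R3 ← R3 + 53987/86493·R5.
R4 ← R4 − 159761/86493·R5.
Row 6 reduces to 0 = 1, a contradiction. The system is inconsistent.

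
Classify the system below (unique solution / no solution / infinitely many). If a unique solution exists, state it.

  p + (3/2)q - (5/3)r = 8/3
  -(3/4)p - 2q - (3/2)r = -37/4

infinitely many solutions

Row-reduce:
R2 ← R2 + 3/4·R1.
R2 ← R2 / (-7/8).
R1 ← R1 − 3/2·R2.
Rank is 2 with 3 unknowns, leaving r free.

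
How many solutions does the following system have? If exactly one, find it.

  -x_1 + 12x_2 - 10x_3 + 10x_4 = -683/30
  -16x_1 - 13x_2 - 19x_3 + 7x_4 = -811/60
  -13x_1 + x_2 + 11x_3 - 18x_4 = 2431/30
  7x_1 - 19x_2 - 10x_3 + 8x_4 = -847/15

x_1 = -9/5, x_2 = 4/5, x_3 = 2/3, x_4 = -11/4

Row-reduce the augmented matrix:
R1 ← R1 / (-1).
R2 ← R2 + 16·R1.
R3 ← R3 + 13·R1.
R4 ← R4 − 7·R1.
R2 ← R2 / (-205).
R1 ← R1 + 12·R2.
R3 ← R3 + 155·R2.
R4 ← R4 − 65·R2.
R3 ← R3 / (1410/41).
R1 ← R1 − 358/205·R3.
R2 ← R2 + 141/205·R3.
R4 ← R4 + 1447/41·R3.
R4 ← R4 / (-1037/282).
R1 ← R1 − 421/705·R4.
R2 ← R2 − 1/10·R4.
R3 ← R3 + 265/282·R4.
Reading off the reduced rows gives x_1 = -9/5, x_2 = 4/5, x_3 = 2/3, x_4 = -11/4.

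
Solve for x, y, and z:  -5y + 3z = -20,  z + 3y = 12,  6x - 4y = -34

Row-reduce the augmented matrix:
Swap R1 and R3.
R1 ← R1 / (6).
R2 ← R2 / (3).
R1 ← R1 + 2/3·R2.
R3 ← R3 + 5·R2.
R3 ← R3 / (14/3).
R1 ← R1 − 2/9·R3.
R2 ← R2 − 1/3·R3.
Reading off the reduced rows gives x = -3, y = 4, z = 0.

x = -3, y = 4, z = 0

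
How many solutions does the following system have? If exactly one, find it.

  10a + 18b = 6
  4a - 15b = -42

a = -3, b = 2

Row-reduce the augmented matrix:
R1 ← R1 / (10).
R2 ← R2 − 4·R1.
R2 ← R2 / (-111/5).
R1 ← R1 − 9/5·R2.
Reading off the reduced rows gives a = -3, b = 2.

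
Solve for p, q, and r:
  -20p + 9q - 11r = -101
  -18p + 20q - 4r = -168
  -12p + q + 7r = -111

p = 6, q = -4, r = -5

Row-reduce the augmented matrix:
R1 ← R1 / (-20).
R2 ← R2 + 18·R1.
R3 ← R3 + 12·R1.
R2 ← R2 / (119/10).
R1 ← R1 + 9/20·R2.
R3 ← R3 + 22/5·R2.
R3 ← R3 / (1878/119).
R1 ← R1 − 92/119·R3.
R2 ← R2 − 59/119·R3.
Reading off the reduced rows gives p = 6, q = -4, r = -5.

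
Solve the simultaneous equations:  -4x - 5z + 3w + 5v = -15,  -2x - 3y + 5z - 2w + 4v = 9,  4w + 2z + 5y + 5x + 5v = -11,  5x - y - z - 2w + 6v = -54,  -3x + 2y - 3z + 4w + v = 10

x = -3, y = -2, z = 5, w = 6, v = -4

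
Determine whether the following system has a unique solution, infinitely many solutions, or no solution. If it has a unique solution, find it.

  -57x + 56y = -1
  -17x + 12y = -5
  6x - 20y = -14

Row-reduce the augmented matrix:
R1 ← R1 / (-57).
R2 ← R2 + 17·R1.
R3 ← R3 − 6·R1.
R2 ← R2 / (-268/57).
R1 ← R1 + 56/57·R2.
R3 ← R3 + 268/19·R2.
R3 reduces to 0 = 0, so the extra equation is consistent.
Reading off the reduced rows gives x = 1, y = 1.

x = 1, y = 1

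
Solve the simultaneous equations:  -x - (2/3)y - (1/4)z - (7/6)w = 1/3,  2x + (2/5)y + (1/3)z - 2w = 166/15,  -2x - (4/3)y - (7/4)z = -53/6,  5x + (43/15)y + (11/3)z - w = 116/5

Row-reduce:
R1 ← R1 / (-1).
R2 ← R2 − 2·R1.
R3 ← R3 + 2·R1.
R4 ← R4 − 5·R1.
R2 ← R2 / (-14/15).
R1 ← R1 − 2/3·R2.
R4 ← R4 + 7/15·R2.
R3 ← R3 / (-5/4).
R1 ← R1 − 11/84·R3.
R2 ← R2 − 5/28·R3.
R4 ← R4 − 5/2·R3.
Rank is 3 with 4 unknowns, leaving w free.

infinitely many solutions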